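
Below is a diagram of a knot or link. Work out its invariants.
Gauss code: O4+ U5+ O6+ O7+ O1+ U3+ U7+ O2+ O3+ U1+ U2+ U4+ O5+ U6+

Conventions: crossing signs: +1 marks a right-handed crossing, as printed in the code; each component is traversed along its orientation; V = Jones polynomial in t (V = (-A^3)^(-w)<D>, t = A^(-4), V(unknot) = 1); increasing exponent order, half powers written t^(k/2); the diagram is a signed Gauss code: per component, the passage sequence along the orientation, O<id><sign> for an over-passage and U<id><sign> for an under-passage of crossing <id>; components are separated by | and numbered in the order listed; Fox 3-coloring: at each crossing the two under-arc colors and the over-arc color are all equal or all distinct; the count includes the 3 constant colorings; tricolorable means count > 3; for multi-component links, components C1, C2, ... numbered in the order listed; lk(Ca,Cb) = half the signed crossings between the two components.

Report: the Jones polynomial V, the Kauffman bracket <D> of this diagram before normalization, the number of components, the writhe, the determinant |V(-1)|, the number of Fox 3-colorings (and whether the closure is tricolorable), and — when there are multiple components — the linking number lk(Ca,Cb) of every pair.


V = t^2 + 2t^4 - 2t^5 + t^6 - 2t^7 + t^8
<D> = -A^-11 + 2A^-7 - A^-3 + 2A - 2A^5 - A^13 (w = +7)
1 component over 7 crossings, w = +7
27 Fox colorings among 3^7, |V(-1)| = 9: tricolorable
why: w = +7 (over 7 crossings) is diagram-only; (-A^3)^(-7) removes it from V


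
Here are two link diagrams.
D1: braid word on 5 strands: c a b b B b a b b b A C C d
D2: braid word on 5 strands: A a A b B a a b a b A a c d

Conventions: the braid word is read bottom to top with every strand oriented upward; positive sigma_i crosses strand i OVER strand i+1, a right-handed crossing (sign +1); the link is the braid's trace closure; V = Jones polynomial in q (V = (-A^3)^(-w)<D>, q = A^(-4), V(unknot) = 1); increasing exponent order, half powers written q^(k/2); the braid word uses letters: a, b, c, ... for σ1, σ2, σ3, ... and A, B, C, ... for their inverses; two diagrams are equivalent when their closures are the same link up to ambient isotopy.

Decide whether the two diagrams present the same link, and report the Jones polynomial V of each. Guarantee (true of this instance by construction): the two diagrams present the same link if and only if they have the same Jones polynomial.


same link: no
V(D1) = q^2 + q^4 - q^5 + q^6 - q^7  [14 crossings, <D> = -A^-10 + A^-6 - A^-2 + A^2 + A^10, w = +6]
D2 (bracket -A^2 + A^6 + A^14; 14 crossings at w = +6): V = q + q^3 - q^4
note: comparing 2 Jones polynomials yields 2 groups


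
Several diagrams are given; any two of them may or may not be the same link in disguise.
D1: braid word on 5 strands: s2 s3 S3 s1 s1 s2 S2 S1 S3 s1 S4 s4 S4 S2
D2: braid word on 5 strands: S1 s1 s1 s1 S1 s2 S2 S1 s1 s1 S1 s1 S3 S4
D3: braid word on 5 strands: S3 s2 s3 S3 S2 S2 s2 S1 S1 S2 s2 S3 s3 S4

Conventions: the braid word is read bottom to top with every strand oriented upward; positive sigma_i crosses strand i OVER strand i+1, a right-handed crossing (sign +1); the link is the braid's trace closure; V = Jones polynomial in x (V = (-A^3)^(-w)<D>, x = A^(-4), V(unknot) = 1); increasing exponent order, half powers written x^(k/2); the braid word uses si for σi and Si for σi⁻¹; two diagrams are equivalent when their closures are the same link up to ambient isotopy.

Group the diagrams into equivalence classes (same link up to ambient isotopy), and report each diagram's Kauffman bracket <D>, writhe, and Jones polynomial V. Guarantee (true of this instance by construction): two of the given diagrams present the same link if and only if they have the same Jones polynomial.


equivalence classes: {D1, D2} | {D3}
D1 (bracket A^-12 + A^-8 + A^-4 + 1; 14 crossings at w = 0): V = 1 + x + x^2 + x^3
V(D2) = 1 + x + x^2 + x^3  (w 0, c 14, <D> = A^-12 + A^-8 + A^-4 + 1)
V(D3) = x^-3 + x^-2 + x^-1 + 1  (w -4, c 14, <D> = A^-12 + A^-8 + A^-4 + 1)
observation: V(x) takes 2 values over 3 diagrams, fixing the grouping


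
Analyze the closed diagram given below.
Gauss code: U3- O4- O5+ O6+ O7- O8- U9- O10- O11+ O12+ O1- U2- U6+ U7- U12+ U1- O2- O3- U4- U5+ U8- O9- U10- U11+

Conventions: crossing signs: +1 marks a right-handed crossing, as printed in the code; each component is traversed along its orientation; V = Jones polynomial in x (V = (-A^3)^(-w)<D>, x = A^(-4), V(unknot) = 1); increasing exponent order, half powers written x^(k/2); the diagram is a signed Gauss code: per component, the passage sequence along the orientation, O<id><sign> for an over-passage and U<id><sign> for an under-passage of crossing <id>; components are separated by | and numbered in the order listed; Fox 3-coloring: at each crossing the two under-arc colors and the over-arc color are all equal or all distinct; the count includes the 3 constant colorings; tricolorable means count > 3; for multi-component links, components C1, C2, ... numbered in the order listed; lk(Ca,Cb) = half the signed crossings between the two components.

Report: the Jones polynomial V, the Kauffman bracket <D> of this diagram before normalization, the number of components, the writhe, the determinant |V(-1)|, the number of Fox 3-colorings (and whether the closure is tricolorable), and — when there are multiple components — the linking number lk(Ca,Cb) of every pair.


V(x) = -x^-4 + x^-3 + x^-1
bracket: A^-8 + 1 - A^4, w = -4
1 component, writhe -4, over 12 crossings
det 3, colorings 9 of 3^12 — tricolorable
observation: |V(-1)| = 3: so tricolorable, since 3 divides 3


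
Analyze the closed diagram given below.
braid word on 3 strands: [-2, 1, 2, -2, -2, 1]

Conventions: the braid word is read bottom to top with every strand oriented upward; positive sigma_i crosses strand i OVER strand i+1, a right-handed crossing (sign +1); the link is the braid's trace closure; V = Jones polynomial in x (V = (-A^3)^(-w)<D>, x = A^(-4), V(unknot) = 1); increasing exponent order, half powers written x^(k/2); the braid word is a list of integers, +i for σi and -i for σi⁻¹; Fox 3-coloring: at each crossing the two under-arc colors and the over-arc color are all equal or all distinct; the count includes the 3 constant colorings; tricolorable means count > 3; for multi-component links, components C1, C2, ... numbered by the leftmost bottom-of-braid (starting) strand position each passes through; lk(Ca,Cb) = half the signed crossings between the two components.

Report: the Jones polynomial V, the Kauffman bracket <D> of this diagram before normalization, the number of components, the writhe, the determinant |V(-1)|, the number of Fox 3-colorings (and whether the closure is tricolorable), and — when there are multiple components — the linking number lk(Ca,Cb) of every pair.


Jones polynomial: V(x) = x^-2 - x^-1 + 1 - x + x^2
<D> = A^-8 - A^-4 + 1 - A^4 + A^8; writhe 0
components 1, writhe 0 (6 crossings)
3-colorings: 3 of 3^6, det 5 — not tricolorable
note: w = 0 (over 6 crossings) is diagram-only; (-A^3)^(0) removes it from V


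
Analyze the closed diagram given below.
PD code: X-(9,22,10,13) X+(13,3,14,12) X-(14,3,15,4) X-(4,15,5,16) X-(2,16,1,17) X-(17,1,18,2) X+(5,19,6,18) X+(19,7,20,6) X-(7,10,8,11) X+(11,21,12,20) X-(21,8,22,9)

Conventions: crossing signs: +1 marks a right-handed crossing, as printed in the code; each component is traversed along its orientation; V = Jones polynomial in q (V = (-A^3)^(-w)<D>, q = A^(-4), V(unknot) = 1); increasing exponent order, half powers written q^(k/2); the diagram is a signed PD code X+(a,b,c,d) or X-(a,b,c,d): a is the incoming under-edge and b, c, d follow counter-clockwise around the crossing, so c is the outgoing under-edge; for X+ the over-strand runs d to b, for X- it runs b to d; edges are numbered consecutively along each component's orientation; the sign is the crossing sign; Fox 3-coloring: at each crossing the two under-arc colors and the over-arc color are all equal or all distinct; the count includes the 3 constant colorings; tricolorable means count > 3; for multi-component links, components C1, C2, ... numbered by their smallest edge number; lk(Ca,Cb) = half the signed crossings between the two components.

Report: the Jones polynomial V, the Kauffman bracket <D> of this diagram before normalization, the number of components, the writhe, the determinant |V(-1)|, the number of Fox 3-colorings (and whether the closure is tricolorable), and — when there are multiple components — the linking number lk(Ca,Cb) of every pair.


V = -q^-6 + 2q^-5 - 2q^-4 + 4q^-3 - 2q^-2 + 3q^-1 - 1 + q
<D> = -A^-13 + A^-9 - 3A^-5 + 2A^-1 - 4A^3 + 2A^7 - 2A^11 + A^15 (w = -3)
3 components over 11 crossings, w = -3
lk(C1,C2): 0
lk(C1,C3) = -1
linking number lk(C2,C3) = 0
3 Fox colorings among 3^11, |V(-1)| = 16: not tricolorable
why: the span of V is 7, within the link bound 11 + 3 - 1


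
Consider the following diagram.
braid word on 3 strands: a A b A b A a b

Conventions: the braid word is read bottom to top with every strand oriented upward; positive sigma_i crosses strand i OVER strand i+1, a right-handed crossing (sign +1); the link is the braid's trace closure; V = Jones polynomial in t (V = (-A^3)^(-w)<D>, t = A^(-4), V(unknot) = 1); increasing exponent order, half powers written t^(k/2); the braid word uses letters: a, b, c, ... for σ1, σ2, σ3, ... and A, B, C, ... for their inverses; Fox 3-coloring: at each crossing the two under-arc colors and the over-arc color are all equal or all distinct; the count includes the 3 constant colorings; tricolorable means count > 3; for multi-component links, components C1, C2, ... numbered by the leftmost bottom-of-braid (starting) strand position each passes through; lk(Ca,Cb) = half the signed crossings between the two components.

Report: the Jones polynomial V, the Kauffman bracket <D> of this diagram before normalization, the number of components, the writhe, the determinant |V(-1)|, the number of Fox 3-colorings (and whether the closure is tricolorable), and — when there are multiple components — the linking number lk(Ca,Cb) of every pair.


Jones polynomial: V(t) = t + t^3 - t^4
<D> = -A^-10 + A^-6 + A^2; writhe +2
components 1, writhe +2 (8 crossings)
3-colorings: 9 of 3^8, det 3 — tricolorable
note: |V(-1)| = 3: so tricolorable, since 3 divides 3


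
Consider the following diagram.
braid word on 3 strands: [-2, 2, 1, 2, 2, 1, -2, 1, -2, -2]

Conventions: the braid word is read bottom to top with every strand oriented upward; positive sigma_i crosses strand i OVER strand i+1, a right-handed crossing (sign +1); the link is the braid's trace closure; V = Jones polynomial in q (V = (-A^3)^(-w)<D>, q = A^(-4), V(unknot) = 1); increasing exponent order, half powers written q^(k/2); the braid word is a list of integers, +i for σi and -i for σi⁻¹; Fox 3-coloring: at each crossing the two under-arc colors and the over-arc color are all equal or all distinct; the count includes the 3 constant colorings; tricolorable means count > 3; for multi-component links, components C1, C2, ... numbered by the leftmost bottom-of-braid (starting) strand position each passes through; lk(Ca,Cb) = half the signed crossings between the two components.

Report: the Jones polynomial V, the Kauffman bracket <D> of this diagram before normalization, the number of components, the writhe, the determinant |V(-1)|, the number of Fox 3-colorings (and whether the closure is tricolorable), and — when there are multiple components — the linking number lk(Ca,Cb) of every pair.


V = -q^-1 + 2 - q + 2q^2 - q^3 + q^4 - q^5
<D> = -A^-14 + A^-10 - A^-6 + 2A^-2 - A^2 + 2A^6 - A^10 (w = +2)
1 component over 10 crossings, w = +2
9 Fox colorings among 3^10, |V(-1)| = 9: tricolorable
why: the span of V is 6, forcing >= 6 crossings in any diagram


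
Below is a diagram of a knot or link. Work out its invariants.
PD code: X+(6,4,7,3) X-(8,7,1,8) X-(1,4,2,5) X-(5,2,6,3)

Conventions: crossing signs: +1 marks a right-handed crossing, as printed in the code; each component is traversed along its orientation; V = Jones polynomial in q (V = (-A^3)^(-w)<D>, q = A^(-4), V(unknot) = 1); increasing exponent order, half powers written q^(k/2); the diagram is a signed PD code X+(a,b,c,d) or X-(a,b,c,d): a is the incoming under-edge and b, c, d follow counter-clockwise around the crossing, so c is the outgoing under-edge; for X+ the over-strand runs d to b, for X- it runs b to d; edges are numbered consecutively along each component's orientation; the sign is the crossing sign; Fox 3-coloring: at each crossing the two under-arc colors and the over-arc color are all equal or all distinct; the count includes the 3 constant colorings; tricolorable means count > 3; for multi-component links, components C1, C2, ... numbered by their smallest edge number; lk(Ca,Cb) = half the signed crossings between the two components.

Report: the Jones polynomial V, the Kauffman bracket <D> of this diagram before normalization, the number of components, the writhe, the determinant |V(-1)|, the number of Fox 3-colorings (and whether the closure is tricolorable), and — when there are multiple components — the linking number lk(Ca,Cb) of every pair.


V(q) = 1
bracket: A^-6, w = -2
1 component, writhe -2, over 4 crossings
det 1, colorings 3 of 3^4 — not tricolorable
observation: w = -2 (over 4 crossings) is diagram-only; (-A^3)^(2) removes it from V


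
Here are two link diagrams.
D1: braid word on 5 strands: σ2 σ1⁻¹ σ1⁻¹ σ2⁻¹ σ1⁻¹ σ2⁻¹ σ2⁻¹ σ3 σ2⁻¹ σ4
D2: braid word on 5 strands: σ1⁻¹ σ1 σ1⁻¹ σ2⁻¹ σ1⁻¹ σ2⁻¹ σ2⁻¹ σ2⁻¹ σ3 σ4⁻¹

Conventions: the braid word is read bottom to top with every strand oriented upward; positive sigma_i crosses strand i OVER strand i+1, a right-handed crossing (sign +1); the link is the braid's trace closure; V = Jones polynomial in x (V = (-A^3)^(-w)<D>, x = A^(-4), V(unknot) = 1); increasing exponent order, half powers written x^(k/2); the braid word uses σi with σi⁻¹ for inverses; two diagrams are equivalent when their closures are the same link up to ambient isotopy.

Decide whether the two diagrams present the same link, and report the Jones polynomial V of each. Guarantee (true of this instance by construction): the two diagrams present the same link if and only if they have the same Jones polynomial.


same link: yes
V(D1) = -x^-7 + x^-6 - x^-5 + x^-4 + x^-2  [10 crossings, <D> = A^-4 + A^4 - A^8 + A^12 - A^16, w = -4]
V(D2) = -x^-7 + x^-6 - x^-5 + x^-4 + x^-2  [10 crossings, <D> = A^-10 + A^-2 - A^2 + A^6 - A^10, w = -6]
insight: from 10 to 10 crossings by R-moves: one link, two diagrams


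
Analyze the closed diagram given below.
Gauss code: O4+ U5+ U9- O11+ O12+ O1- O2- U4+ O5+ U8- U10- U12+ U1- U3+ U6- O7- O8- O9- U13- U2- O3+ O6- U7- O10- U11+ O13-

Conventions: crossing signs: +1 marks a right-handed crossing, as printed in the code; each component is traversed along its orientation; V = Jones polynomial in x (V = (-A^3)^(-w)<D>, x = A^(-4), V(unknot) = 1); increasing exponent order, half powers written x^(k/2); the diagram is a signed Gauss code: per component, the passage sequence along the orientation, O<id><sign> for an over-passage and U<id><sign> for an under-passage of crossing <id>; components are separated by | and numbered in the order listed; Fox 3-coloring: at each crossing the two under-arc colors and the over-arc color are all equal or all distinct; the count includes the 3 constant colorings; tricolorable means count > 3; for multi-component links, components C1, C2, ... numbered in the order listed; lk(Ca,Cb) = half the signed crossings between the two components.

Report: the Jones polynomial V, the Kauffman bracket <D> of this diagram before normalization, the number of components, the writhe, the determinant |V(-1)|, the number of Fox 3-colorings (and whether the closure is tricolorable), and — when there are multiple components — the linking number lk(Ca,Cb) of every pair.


V(x) = -x^-5 + x^-4 - x^-3 + 2x^-2 - x^-1 + 2 - x
bracket: A^-13 - 2A^-9 + A^-5 - 2A^-1 + A^3 - A^7 + A^11, w = -3
1 component, writhe -3, over 13 crossings
det 9, colorings 9 of 3^13 — tricolorable
observation: V spans 6 powers of x: at least 6 crossings in any diagram


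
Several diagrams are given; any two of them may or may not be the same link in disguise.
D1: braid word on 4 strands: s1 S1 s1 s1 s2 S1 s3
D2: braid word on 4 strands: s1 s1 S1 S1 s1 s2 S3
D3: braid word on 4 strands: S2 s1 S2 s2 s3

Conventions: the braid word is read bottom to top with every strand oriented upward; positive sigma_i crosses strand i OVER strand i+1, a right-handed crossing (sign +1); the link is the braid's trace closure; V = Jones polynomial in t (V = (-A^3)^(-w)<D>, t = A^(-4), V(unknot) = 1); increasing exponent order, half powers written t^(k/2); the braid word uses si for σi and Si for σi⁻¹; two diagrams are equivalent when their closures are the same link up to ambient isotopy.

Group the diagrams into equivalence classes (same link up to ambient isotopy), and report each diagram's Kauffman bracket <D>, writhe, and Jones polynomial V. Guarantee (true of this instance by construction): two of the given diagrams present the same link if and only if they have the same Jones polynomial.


grouping into links: {D1, D2, D3}
V(D1) = 1  (w +3, c 7, <D> = -A^9)
V(D2) = 1  (w +1, c 7, <D> = -A^3)
V(D3) = 1  (w +1, c 5, <D> = -A^3)
key observation: one V(t) for all 3 diagrams — one class (guaranteed)


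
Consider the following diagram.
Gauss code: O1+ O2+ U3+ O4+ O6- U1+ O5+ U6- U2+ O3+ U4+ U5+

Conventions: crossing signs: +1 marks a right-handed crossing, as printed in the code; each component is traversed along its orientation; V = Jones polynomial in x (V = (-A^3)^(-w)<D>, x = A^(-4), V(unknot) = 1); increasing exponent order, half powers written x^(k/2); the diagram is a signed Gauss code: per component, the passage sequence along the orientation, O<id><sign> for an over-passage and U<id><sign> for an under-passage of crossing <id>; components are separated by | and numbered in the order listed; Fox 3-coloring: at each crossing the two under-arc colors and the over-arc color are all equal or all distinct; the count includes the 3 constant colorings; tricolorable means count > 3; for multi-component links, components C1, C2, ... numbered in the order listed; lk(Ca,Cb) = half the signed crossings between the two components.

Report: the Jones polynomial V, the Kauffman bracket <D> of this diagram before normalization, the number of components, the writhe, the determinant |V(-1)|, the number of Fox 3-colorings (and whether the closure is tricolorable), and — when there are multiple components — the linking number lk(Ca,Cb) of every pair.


V(x) = x - x^2 + 2x^3 - x^4 + x^5 - x^6
bracket: -A^-12 + A^-8 - A^-4 + 2 - A^4 + A^8, w = +4
1 component, writhe +4, over 6 crossings
det 7, colorings 3 of 3^6 — not tricolorable
observation: the span of V is 5, forcing >= 5 crossings in any diagram


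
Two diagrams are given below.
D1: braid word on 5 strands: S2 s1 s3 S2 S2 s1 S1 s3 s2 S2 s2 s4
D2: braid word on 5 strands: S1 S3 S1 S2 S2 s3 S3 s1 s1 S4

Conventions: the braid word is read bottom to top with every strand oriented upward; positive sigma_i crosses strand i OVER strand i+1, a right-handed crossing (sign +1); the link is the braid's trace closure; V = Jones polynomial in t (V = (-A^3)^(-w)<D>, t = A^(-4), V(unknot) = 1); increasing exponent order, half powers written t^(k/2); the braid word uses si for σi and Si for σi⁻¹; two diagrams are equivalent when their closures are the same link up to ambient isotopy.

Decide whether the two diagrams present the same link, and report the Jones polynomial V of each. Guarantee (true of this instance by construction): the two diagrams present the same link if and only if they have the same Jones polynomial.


equivalent: no
V(D1) = t^-2 + 2 + t^2  (w +2, c 12, <D> = A^-2 + 2A^6 + A^14)
V(D2) = t^-3 + t^-2 + t^-1 + 1  [10 crossings, <D> = A^-12 + A^-8 + A^-4 + 1, w = -4]
key observation: comparing 2 Jones polynomials yields 2 groups


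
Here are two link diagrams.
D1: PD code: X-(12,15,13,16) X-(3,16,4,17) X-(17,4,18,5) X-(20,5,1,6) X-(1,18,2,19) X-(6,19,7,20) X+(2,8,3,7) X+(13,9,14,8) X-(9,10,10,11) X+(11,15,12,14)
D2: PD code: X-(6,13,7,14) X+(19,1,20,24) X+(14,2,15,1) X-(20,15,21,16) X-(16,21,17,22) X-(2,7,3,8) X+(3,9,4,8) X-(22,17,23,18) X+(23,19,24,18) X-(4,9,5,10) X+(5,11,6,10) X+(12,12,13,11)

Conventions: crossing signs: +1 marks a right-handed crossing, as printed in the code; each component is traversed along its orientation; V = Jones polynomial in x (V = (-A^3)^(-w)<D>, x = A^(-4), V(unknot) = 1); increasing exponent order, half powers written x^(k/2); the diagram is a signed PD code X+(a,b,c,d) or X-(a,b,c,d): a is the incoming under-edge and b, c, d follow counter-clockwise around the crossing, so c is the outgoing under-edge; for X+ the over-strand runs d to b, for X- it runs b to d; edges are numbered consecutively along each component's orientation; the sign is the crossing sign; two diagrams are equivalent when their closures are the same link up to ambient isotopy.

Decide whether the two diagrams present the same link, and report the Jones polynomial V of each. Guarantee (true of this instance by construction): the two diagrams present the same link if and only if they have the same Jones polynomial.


equivalent: no
V(D1) = -x^-4 + x^-3 + x^-1  (w -4, c 10, <D> = A^-8 + 1 - A^4)
V(D2) = 1  [12 crossings, <D> = 1, w = 0]
key observation: comparing 2 Jones polynomials yields 2 groups


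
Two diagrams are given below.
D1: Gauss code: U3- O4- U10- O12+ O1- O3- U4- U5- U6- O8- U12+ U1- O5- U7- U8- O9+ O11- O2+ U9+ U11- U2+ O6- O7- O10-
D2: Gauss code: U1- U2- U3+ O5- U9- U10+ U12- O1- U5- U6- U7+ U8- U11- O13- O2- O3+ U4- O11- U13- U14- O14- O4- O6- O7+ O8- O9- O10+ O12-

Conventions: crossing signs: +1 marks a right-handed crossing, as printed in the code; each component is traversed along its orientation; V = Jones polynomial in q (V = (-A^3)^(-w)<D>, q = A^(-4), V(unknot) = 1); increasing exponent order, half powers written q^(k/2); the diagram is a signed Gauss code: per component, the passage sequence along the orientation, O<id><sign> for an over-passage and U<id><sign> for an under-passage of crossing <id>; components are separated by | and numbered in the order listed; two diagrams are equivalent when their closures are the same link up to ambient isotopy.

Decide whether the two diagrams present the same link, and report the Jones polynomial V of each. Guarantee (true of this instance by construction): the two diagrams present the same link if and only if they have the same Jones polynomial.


equivalent: yes
V(D1) = q^-8 - 2q^-7 + q^-6 - 2q^-5 + 2q^-4 + q^-2  (w -6, c 12, <D> = A^-10 + 2A^-2 - 2A^2 + A^6 - 2A^10 + A^14)
V(D2) = q^-8 - 2q^-7 + q^-6 - 2q^-5 + 2q^-4 + q^-2  (w -8, c 14, <D> = A^-16 + 2A^-8 - 2A^-4 + 1 - 2A^4 + A^8)
why: all 2 diagrams share one V(q), hence one class


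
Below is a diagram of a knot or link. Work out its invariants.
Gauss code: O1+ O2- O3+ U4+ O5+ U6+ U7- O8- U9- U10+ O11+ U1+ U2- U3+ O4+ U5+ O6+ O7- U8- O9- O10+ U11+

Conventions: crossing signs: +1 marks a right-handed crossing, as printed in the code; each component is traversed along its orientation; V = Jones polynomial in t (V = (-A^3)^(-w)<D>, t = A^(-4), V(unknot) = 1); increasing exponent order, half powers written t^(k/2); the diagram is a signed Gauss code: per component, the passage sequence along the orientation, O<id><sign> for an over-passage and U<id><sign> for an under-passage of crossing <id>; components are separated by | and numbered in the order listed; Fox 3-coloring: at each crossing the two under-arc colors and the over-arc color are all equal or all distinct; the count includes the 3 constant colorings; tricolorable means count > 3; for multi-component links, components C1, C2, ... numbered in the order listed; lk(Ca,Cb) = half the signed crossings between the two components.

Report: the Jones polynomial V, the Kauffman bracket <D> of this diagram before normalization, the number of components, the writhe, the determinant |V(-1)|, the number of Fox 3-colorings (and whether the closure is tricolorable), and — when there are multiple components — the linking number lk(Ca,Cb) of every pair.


V(t) = t + t^3 - t^4
bracket: A^-7 - A^-3 - A^5, w = +3
1 component, writhe +3, over 11 crossings
det 3, colorings 9 of 3^11 — tricolorable
observation: V spans 3 powers of t: at least 3 crossings in any diagram


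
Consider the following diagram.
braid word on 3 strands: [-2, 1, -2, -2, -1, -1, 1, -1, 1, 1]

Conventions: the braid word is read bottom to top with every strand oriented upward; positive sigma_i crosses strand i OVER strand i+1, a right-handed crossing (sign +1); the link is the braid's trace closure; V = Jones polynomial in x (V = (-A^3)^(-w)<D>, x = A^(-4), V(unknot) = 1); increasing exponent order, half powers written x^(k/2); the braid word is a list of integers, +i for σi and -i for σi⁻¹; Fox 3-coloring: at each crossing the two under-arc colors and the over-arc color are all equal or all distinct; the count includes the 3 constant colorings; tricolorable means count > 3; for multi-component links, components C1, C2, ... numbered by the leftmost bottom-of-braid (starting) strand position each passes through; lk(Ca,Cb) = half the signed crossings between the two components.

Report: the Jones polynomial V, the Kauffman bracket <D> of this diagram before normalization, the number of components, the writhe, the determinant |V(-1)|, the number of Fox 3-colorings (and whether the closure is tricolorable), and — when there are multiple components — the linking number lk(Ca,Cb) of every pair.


V(x) = -x^-4 + x^-3 + x^-1
bracket: A^-2 + A^6 - A^10, w = -2
1 component, writhe -2, over 10 crossings
det 3, colorings 9 of 3^10 — tricolorable
observation: |V(-1)| = 3: so tricolorable, since 3 divides 3


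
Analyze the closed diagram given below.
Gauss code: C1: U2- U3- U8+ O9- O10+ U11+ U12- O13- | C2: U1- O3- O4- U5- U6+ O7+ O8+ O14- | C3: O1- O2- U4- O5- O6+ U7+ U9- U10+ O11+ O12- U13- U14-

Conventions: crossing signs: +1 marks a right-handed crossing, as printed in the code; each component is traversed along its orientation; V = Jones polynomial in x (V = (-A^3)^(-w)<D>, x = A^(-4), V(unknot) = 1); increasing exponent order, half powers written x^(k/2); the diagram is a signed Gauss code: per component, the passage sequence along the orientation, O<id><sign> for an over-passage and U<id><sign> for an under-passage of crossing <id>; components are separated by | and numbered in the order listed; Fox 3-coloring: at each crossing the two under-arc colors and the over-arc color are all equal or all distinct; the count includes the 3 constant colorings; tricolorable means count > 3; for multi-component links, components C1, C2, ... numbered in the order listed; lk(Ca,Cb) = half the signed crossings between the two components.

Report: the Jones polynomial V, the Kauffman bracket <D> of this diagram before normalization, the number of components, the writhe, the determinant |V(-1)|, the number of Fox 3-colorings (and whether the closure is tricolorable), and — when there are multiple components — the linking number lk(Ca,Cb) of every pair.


V = x^-5 + 2x^-3 + x^-1
<D> = A^-8 + 2 + A^8 (w = -4)
3 components over 14 crossings, w = -4
lk(C1,C2): 0
lk(C1,C3) = -1
linking number lk(C2,C3) = -1
3 Fox colorings among 3^14, |V(-1)| = 4: not tricolorable
why: det 4 = |V(-1)|; not divisible by 3, so not tricolorable


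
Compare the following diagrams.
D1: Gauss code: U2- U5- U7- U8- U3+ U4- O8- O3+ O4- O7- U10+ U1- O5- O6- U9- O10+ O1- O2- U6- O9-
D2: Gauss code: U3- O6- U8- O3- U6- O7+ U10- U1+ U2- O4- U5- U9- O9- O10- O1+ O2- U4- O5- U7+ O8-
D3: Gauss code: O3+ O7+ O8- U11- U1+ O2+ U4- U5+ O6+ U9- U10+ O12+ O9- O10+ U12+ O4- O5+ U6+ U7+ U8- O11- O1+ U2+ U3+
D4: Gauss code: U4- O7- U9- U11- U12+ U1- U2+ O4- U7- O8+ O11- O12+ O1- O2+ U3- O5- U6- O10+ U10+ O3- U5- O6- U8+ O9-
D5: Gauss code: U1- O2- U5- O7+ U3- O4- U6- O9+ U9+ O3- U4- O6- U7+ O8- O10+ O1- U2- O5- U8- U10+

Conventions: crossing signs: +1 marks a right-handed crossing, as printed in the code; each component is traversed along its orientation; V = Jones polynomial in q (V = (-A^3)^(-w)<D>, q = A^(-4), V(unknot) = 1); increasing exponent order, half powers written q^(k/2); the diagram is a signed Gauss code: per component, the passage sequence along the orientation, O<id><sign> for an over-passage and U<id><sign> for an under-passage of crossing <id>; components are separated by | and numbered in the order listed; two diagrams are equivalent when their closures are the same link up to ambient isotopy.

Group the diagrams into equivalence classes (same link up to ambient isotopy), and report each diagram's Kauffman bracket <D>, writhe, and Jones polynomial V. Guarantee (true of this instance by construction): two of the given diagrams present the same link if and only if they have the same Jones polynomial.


equivalence classes: {D1} | {D2, D4, D5} | {D3}
D1 (bracket A^-14 + A^-6 - A^-2; 10 crossings at w = -6): V = -q^-4 + q^-3 + q^-1
V(D2) = q^-8 - 2q^-7 + q^-6 - 2q^-5 + 2q^-4 + q^-2  (w -6, c 10, <D> = A^-10 + 2A^-2 - 2A^2 + A^6 - 2A^10 + A^14)
V(D3) = 1  (w +4, c 12, <D> = A^12)
V(D4) = q^-8 - 2q^-7 + q^-6 - 2q^-5 + 2q^-4 + q^-2  [12 crossings, <D> = A^-4 + 2A^4 - 2A^8 + A^12 - 2A^16 + A^20, w = -4]
V(D5) = q^-8 - 2q^-7 + q^-6 - 2q^-5 + 2q^-4 + q^-2  (w -4, c 10, <D> = A^-4 + 2A^4 - 2A^8 + A^12 - 2A^16 + A^20)
key observation: comparing 5 Jones polynomials yields 3 groups


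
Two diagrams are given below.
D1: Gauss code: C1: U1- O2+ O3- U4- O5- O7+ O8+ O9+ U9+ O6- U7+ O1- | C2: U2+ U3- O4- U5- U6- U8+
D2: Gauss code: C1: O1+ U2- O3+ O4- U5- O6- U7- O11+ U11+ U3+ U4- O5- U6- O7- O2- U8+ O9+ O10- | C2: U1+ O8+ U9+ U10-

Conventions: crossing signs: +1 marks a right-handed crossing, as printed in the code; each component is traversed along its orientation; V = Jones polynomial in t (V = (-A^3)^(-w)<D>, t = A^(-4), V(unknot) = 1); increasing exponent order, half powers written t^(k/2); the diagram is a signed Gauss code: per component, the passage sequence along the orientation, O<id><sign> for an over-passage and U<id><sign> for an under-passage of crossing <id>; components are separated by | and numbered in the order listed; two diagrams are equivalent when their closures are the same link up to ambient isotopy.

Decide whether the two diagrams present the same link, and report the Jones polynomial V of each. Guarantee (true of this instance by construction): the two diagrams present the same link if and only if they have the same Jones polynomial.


same link: no
V(D1) = -t^(-5/2) - t^(-1/2)  [9 crossings, <D> = A^-1 + A^7, w = -1]
V(D2) = t^(-7/2) - t^(-5/2) + t^(-3/2) - 2t^(-1/2) - t^(3/2)  (w -1, c 11, <D> = A^-9 + 2A^-1 - A^3 + A^7 - A^11)
note: V(t) takes 2 values over 2 diagrams, fixing the grouping


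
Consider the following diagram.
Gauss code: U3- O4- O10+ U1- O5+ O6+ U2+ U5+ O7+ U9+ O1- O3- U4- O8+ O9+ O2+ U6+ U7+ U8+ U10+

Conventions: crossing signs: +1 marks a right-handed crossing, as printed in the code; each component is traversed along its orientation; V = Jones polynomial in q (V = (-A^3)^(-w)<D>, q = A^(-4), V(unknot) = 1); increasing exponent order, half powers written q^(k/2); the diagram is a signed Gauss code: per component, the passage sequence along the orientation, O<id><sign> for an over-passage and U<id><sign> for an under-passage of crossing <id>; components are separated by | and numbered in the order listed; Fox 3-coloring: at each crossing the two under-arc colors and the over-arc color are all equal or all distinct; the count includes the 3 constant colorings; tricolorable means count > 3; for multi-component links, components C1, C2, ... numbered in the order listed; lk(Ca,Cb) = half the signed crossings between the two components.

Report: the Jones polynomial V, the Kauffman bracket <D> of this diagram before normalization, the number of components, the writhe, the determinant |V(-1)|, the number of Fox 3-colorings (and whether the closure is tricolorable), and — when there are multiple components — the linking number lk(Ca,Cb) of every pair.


V(q) = q^-1 - 1 + 2q - 2q^2 + 2q^3 - 2q^4 + q^5
bracket: A^-8 - 2A^-4 + 2 - 2A^4 + 2A^8 - A^12 + A^16, w = +4
1 component, writhe +4, over 10 crossings
det 11, colorings 3 of 3^10 — not tricolorable
observation: the span of V is 6, forcing >= 6 crossings in any diagram


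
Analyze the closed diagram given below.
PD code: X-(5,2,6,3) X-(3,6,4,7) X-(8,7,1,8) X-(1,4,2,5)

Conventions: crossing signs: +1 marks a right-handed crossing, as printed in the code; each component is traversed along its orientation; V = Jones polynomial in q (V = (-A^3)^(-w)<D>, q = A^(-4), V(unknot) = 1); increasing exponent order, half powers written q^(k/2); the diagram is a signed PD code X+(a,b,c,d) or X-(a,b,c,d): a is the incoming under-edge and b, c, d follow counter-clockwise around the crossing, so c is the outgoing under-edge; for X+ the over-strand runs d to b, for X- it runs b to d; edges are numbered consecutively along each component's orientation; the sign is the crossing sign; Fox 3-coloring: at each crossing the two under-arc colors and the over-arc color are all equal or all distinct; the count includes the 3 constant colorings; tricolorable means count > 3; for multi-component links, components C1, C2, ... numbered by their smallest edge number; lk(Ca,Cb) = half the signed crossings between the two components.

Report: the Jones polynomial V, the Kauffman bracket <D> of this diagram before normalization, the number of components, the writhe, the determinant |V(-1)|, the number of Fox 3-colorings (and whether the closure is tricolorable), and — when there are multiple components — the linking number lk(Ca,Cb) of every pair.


V(q) = -q^-4 + q^-3 + q^-1
bracket: A^-8 + 1 - A^4, w = -4
1 component, writhe -4, over 4 crossings
det 3, colorings 9 of 3^4 — tricolorable
observation: the span of V is 3, forcing >= 3 crossings in any diagram


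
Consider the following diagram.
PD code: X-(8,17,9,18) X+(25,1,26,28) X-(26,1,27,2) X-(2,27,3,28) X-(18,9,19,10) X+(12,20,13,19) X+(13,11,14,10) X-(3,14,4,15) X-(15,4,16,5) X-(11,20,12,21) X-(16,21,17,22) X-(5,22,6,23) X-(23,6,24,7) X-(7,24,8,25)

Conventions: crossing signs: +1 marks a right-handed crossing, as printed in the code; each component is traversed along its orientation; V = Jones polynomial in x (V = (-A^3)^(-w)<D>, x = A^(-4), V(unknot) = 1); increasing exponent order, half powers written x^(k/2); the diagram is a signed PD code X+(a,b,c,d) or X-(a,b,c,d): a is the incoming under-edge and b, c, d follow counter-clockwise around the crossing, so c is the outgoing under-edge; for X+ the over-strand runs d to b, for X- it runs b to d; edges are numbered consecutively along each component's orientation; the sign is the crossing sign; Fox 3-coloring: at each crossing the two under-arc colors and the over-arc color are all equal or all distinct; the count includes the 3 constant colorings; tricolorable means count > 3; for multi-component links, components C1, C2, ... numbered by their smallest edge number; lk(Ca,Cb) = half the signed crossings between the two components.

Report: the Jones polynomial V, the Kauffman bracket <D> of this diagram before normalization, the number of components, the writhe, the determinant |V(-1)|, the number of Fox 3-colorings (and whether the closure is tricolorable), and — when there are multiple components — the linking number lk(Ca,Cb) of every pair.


V = -x^-8 + x^-5 + x^-3
<D> = A^-12 + A^-4 - A^8 (w = -8)
1 component over 14 crossings, w = -8
9 Fox colorings among 3^14, |V(-1)| = 3: tricolorable
why: V spans 5 powers of x: at least 5 crossings in any diagram


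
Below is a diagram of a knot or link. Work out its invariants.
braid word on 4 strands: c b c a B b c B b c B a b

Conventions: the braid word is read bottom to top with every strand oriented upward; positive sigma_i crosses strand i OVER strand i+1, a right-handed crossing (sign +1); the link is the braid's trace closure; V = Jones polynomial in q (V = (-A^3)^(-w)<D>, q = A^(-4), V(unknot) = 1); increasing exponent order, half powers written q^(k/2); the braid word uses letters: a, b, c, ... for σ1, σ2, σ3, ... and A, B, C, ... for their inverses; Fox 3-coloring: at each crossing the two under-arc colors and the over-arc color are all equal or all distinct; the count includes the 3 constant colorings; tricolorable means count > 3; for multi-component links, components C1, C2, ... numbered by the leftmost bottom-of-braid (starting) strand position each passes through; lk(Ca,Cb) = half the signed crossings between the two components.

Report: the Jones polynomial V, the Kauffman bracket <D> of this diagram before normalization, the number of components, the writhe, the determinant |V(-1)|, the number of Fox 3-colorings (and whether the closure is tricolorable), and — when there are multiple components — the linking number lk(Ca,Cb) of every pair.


V = q^2 - q^3 + 2q^4 - 2q^5 + 3q^6 - 2q^7 + q^8 - q^9
<D> = A^-15 - A^-11 + 2A^-7 - 3A^-3 + 2A - 2A^5 + A^9 - A^13 (w = +7)
1 component over 13 crossings, w = +7
3 Fox colorings among 3^13, |V(-1)| = 13: not tricolorable
why: w = +7 shifts under R1 moves; the (-A^3)^(-7) factor cancels that in V


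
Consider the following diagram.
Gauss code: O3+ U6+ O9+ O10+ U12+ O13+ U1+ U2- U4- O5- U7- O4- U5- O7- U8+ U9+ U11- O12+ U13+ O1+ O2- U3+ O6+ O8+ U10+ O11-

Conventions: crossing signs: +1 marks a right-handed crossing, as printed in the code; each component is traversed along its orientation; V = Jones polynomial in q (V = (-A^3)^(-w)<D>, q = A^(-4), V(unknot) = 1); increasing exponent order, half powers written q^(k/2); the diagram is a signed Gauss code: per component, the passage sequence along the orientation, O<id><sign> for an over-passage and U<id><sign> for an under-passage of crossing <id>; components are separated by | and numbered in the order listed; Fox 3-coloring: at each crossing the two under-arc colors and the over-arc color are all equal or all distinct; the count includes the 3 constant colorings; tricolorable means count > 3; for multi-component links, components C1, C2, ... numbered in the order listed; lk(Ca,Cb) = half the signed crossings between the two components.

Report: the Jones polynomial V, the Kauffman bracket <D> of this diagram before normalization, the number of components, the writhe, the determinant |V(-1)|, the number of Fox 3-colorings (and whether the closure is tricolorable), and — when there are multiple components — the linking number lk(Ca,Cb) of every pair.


V(q) = -q^-2 + q^-1 - 2 + 5q - 3q^2 + 5q^3 - 5q^4 + 2q^5 - 2q^6 + q^7
bracket: -A^-19 + 2A^-15 - 2A^-11 + 5A^-7 - 5A^-3 + 3A - 5A^5 + 2A^9 - A^13 + A^17, w = +3
1 component, writhe +3, over 13 crossings
det 27, colorings 81 of 3^13 — tricolorable
observation: w = +3 (over 13 crossings) is diagram-only; (-A^3)^(-3) removes it from V


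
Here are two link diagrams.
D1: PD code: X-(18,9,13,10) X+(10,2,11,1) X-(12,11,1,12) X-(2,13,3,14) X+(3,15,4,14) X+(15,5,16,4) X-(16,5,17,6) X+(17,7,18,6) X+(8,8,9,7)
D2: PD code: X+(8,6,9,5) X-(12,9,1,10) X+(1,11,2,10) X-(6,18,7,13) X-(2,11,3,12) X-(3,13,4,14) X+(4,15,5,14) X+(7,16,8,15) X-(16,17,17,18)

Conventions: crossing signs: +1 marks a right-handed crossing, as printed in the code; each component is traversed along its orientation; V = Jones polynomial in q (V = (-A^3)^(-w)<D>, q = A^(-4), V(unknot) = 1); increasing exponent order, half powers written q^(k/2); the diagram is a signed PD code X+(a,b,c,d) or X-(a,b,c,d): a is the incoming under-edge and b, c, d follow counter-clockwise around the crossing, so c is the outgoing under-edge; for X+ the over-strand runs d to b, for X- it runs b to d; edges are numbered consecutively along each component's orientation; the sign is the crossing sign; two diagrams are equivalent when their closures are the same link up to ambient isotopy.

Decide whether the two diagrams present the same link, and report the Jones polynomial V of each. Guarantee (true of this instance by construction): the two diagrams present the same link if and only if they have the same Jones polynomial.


same link: yes
V(D1) = -q^(-1/2) - q^(1/2)  [9 crossings, <D> = A + A^5, w = +1]
V(D2) = -q^(-1/2) - q^(1/2)  (w -1, c 9, <D> = A^-5 + A^-1)
note: from 9 to 9 crossings by R-moves: one link, two diagrams
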